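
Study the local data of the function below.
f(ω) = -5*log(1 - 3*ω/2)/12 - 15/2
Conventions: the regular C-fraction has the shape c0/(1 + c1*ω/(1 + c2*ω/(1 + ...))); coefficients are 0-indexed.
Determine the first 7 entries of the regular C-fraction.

Taylor coefficients (expand at 0): a_0 = -15/2, a_1 = 5/8, a_2 = 15/32, a_3 = 15/32, a_4 = 135/256, a_5 = 81/128, a_6 = 405/512.
c0 = a_0 = -15/2. Peel one level at a time: if S = 1 + c*ω/S' with S'(0) = 1, then c is the ω-coefficient of S and S' = c*ω/(S - 1).
S_1 = c0/f = 1 + (1/12)*ω + (5/72)*ω^2 + ...; c1 = 1/12.
S_2 = c1*ω/(S_1 - 1) = 1 + (-5/6)*ω + (-3/16)*ω^2 + ...; c2 = -5/6.
S_3 = c2*ω/(S_2 - 1) = 1 + (-9/40)*ω + (-189/1600)*ω^2 + ...; c3 = -9/40.
S_4 = c3*ω/(S_3 - 1) = 1 + (-21/40)*ω + (-3/20)*ω^2 + ...; c4 = -21/40.
S_5 = c4*ω/(S_4 - 1) = 1 + (-2/7)*ω + (-13/98)*ω^2 + ...; c5 = -2/7.
S_6 = c5*ω/(S_5 - 1) = 1 + (-13/28)*ω + ...; c6 = -13/28.

The regular C-fraction coefficients are [-15/2, 1/12, -5/6, -9/40, -21/40, -2/7, -13/28].


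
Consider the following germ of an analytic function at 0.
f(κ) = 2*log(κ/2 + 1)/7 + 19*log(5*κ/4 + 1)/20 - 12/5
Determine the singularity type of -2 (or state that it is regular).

The point is a logarithmic branch point.

The term (2/7)*log(1 - κ/(-2)) has argument 1 - -2/(-2) = 0 at -2: a logarithmic (infinitely-sheeted) branch point; the remaining terms are analytic or single-valued there.


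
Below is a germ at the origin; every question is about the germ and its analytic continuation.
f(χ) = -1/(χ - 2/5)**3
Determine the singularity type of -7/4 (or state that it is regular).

The point is a regular point.

Denominator factors: χ - 2/5 = -43/20 at χ = -7/4 — none vanishes.
So the germ continues analytically to -7/4.


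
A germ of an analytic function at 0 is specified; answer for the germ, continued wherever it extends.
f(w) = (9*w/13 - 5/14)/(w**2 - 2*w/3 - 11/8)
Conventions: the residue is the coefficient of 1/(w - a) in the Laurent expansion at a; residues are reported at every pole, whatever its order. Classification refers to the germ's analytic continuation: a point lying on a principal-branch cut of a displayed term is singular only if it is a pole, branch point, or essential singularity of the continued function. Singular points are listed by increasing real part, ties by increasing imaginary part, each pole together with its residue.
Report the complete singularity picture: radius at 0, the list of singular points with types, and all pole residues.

Denominator factor (w**2 - 2*w/3 - 11/8): discriminant 107/18, real irrational roots 1/3 + (1/12)*sqrt(214) and 1/3 - (1/12)*sqrt(214); poles of order 1, moduli 1/3 + (1/12)*sqrt(214) and -1/3 + (1/12)*sqrt(214).
The radius of convergence is the smallest modulus among the singular points: -1/3 + (1/12)*sqrt(214).
The factor w**2 - 2*w/3 - 11/8 splits as (w - a)(w - a') with a = 1/3 - (1/12)*sqrt(214), a' = 1/3 + (1/12)*sqrt(214). At the order-1 pole a set g(w) = (w - a)*f(w) = [9*w/13 - 5/14] / (w - a').
Simple pole: residue = g(a) at a = 1/3 - (1/12)*sqrt(214), which is 9/26 + (69/19474)*sqrt(214).
The factor w**2 - 2*w/3 - 11/8 splits as (w - a)(w - a') with a = 1/3 + (1/12)*sqrt(214), a' = 1/3 - (1/12)*sqrt(214). At the order-1 pole a set g(w) = (w - a)*f(w) = [9*w/13 - 5/14] / (w - a').
Simple pole: residue = g(a) at a = 1/3 + (1/12)*sqrt(214), which is 9/26 - (69/19474)*sqrt(214).
List the singular points by increasing real part (a conjugate pair: the negative imaginary part first).

Radius of convergence at 0: -1/3 + (1/12)*sqrt(214).
At 1/3 - (1/12)*sqrt(214): a pole of order 1; residue 9/26 + (69/19474)*sqrt(214).
At 1/3 + (1/12)*sqrt(214): a pole of order 1; residue 9/26 - (69/19474)*sqrt(214).


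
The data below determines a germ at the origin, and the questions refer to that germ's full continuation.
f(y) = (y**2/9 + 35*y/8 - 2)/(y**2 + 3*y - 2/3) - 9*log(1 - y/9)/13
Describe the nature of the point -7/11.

The point is a regular point.

Denominator factors: y**2 + 3*y - 2/3 = -788/363 at y = -7/11 — none vanishes.
Branch term log(1 - y/(9)): argument at -7/11 is 106/99, nonzero, so -7/11 is not its branch point (a point on a principal cut is still regular for the continued germ).
So the germ continues analytically to -7/11.


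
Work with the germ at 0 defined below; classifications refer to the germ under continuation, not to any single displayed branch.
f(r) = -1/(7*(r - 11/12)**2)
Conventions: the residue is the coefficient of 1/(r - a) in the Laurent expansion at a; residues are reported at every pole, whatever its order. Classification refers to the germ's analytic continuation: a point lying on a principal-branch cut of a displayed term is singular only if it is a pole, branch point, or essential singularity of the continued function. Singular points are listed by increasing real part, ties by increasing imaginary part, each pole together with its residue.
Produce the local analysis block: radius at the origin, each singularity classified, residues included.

Radius of convergence at 0: 11/12.
At 11/12: a pole of order 2; residue 0.

Denominator factor (r - 11/12)^2: pole of order 2 at 11/12, modulus 11/12.
The radius of convergence is the smallest modulus among the singular points: 11/12.
At the order-2 pole 11/12 set g(r) = (r - (11/12))^2*f(r) = -1/7.
Order-2 pole: residue = g'(a); g'(11/12) = 0, so the residue is 0.


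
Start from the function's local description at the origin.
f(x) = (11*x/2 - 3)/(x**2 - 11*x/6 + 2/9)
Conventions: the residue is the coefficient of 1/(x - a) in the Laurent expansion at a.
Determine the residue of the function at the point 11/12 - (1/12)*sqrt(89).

The residue is 11/4 - (49/356)*sqrt(89).

The factor x**2 - 11*x/6 + 2/9 splits as (x - a)(x - a') with a = 11/12 - (1/12)*sqrt(89), a' = 11/12 + (1/12)*sqrt(89). At the order-1 pole a set g(x) = (x - a)*f(x) = [11*x/2 - 3] / (x - a').
Simple pole: residue = g(a) at a = 11/12 - (1/12)*sqrt(89), which is 11/4 - (49/356)*sqrt(89).


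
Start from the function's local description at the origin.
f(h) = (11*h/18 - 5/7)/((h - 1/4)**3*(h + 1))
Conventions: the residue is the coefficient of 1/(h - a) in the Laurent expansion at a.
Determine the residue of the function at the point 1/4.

At the order-3 pole 1/4 set g(h) = (h - (1/4))^3*f(h) = (11*h/18 - 5/7)/(h + 1).
Order-3 pole: residue = g''(a)/2; g''(1/4) = -10688/7875, so the residue is -5344/7875.

The residue is -5344/7875.


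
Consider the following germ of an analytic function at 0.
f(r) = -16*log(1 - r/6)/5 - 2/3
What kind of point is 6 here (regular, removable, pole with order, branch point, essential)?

The term (-16/5)*log(1 - r/(6)) has argument 1 - 6/(6) = 0 at 6: a logarithmic (infinitely-sheeted) branch point; the remaining terms are analytic or single-valued there.

The point is a logarithmic branch point.


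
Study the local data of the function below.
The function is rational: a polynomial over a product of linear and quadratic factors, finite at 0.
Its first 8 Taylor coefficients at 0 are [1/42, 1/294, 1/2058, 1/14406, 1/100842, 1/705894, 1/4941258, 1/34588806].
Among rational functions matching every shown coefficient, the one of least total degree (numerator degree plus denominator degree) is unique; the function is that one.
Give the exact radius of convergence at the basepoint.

The radius of convergence is 7.

No rational of total degree below 1 reproduces all 8 coefficients; solving the [0/1] Pade equations on them gives f(λ) = -1/(6*(λ - 7)), whose expansion matches every shown term.
Denominator factor (λ - 7): pole of order 1 at 7, modulus 7.
The radius of convergence is the smallest modulus among the singular points: 7.


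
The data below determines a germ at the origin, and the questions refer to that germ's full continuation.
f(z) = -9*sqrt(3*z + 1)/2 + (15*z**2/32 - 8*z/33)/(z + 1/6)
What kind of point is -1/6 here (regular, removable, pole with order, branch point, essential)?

The point is a pole of order 1.

The denominator factor z + 1/6 vanishes at -1/6 and appears to the power 1; the numerator there equals 677/12672, nonzero, and no other factor vanishes.
The branch terms are analytic at this point.
Hence a pole whose order is the multiplicity, 1.


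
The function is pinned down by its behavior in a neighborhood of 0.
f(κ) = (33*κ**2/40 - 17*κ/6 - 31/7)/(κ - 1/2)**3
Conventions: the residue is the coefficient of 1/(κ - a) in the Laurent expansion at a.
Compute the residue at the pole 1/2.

The residue is 33/40.

At the order-3 pole 1/2 set g(κ) = (κ - (1/2))^3*f(κ) = 33*κ**2/40 - 17*κ/6 - 31/7.
Order-3 pole: residue = g''(a)/2; g''(1/2) = 33/20, so the residue is 33/40.


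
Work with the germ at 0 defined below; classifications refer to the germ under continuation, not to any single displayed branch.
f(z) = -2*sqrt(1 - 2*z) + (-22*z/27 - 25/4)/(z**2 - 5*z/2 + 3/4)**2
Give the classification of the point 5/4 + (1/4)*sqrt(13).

The point is a pole of order 2.

The denominator factor z**2 - 5*z/2 + 3/4 vanishes at 5/4 + (1/4)*sqrt(13) and appears to the power 2; the numerator there equals -785/108 - (11/54)*sqrt(13), nonzero, and no other factor vanishes.
The branch terms are analytic at this point.
Hence a pole whose order is the multiplicity, 2.


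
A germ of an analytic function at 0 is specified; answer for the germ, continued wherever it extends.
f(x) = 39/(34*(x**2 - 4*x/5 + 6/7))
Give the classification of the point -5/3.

Denominator factors: x**2 - 4*x/5 + 6/7 = 313/63 at x = -5/3 — none vanishes.
So the germ continues analytically to -5/3.

The point is a regular point.


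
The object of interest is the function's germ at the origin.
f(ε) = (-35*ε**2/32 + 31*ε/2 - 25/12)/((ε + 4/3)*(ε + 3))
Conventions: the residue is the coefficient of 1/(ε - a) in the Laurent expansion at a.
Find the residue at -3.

The residue is 5609/160.

At the order-1 pole -3 set g(ε) = (ε - (-3))*f(ε) = (-35*ε**2/32 + 31*ε/2 - 25/12)/(ε + 4/3).
Simple pole: residue = g(a) at a = -3, which is 5609/160.


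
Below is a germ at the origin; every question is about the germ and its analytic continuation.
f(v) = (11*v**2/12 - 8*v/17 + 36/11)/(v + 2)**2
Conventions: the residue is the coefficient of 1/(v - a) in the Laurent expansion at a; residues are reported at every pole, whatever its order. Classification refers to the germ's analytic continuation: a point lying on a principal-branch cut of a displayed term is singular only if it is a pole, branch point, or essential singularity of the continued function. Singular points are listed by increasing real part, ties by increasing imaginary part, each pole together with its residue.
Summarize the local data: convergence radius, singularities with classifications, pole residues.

Radius of convergence at 0: 2.
At -2: a pole of order 2; residue -211/51.

Denominator factor (v + 2)^2: pole of order 2 at -2, modulus 2.
The radius of convergence is the smallest modulus among the singular points: 2.
At the order-2 pole -2 set g(v) = (v - (-2))^2*f(v) = 11*v**2/12 - 8*v/17 + 36/11.
Order-2 pole: residue = g'(a); g'(-2) = -211/51, so the residue is -211/51.


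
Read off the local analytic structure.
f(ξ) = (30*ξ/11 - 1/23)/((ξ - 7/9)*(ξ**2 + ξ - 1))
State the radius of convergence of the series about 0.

The radius of convergence is -1/2 + (1/2)*sqrt(5).

Denominator factor (ξ**2 + ξ - 1): discriminant 5, real irrational roots -1/2 + (1/2)*sqrt(5) and -1/2 - (1/2)*sqrt(5); poles of order 1, moduli -1/2 + (1/2)*sqrt(5) and 1/2 + (1/2)*sqrt(5).
Denominator factor (ξ - 7/9): pole of order 1 at 7/9, modulus 7/9.
The radius of convergence is the smallest modulus among the singular points: -1/2 + (1/2)*sqrt(5).


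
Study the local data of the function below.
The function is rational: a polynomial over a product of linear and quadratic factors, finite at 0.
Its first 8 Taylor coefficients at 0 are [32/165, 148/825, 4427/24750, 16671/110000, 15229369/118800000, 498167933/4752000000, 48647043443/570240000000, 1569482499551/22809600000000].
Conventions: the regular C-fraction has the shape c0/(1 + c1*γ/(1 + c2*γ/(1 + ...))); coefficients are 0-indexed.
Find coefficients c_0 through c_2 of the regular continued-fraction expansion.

The regular C-fraction coefficients are [32/165, -37/40, -8/111].

Taylor coefficients (read off): a_0 = 32/165, a_1 = 148/825, a_2 = 4427/24750.
c0 = a_0 = 32/165. Peel one level at a time: if S = 1 + c*γ/S' with S'(0) = 1, then c is the γ-coefficient of S and S' = c*γ/(S - 1).
S_1 = c0/f = 1 + (-37/40)*γ + (-1/15)*γ^2 + ...; c1 = -37/40.
S_2 = c1*γ/(S_1 - 1) = 1 + (-8/111)*γ + ...; c2 = -8/111.


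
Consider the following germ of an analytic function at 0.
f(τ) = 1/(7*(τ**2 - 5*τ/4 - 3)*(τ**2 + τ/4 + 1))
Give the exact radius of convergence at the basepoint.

The radius of convergence is 1.

Denominator factor (τ**2 + τ/4 + 1): discriminant -63/16, complex-conjugate roots (-1/8) + ((3/8)*sqrt(7))*i and (-1/8) - ((3/8)*sqrt(7))*i; poles of order 1, moduli 1 and 1.
Denominator factor (τ**2 - 5*τ/4 - 3): discriminant 217/16, real irrational roots 5/8 + (1/8)*sqrt(217) and 5/8 - (1/8)*sqrt(217); poles of order 1, moduli 5/8 + (1/8)*sqrt(217) and -5/8 + (1/8)*sqrt(217).
The radius of convergence is the smallest modulus among the singular points: 1.


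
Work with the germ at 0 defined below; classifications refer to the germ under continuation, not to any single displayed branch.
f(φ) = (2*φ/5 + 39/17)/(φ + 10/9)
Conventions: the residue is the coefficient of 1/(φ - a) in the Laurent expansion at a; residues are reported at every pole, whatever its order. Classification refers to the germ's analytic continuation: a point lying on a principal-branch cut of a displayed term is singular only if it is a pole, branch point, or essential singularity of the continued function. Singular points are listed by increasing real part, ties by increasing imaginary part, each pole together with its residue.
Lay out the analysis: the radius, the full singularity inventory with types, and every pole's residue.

Radius of convergence at 0: 10/9.
At -10/9: a pole of order 1; residue 283/153.

Denominator factor (φ + 10/9): pole of order 1 at -10/9, modulus 10/9.
The radius of convergence is the smallest modulus among the singular points: 10/9.
At the order-1 pole -10/9 set g(φ) = (φ - (-10/9))*f(φ) = 2*φ/5 + 39/17.
Simple pole: residue = g(a) at a = -10/9, which is 283/153.


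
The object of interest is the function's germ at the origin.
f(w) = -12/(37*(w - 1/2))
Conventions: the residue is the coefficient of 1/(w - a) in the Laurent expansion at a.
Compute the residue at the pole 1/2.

At the order-1 pole 1/2 set g(w) = (w - (1/2))*f(w) = -12/37.
Simple pole: residue = g(a) at a = 1/2, which is -12/37.

The residue is -12/37.


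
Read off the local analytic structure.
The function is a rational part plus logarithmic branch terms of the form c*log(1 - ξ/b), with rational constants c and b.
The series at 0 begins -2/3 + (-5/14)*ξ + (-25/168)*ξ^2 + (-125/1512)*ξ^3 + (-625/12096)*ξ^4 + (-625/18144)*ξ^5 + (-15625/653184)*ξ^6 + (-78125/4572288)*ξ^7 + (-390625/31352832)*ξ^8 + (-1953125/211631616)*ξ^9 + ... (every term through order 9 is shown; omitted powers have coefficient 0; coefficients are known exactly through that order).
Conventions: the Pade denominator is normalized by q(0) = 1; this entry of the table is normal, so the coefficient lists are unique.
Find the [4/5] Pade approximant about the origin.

Taylor coefficients needed (read off): a_0 = -2/3, a_1 = -5/14, a_2 = -25/168, a_3 = -125/1512, a_4 = -625/12096, a_5 = -625/18144, a_6 = -15625/653184, a_7 = -78125/4572288, a_8 = -390625/31352832, a_9 = -1953125/211631616.
Write the denominator as Q(ξ) = 1 + q1*ξ + q2*ξ^2 + q3*ξ^3 + q4*ξ^4 + q5*ξ^5. Requiring Q*f - P = O(ξ^10) with deg P <= 4 kills the coefficients of ξ^5..ξ^9 in Q*f:
  ξ^5: a_5 + q1*a_4 + q2*a_3 + q3*a_2 + q4*a_1 + q5*a_0 = 0, i.e. -625/18144 + (-625/12096)*q1 + (-125/1512)*q2 + (-25/168)*q3 + (-5/14)*q4 + (-2/3)*q5 = 0.
  ξ^6: a_6 + q1*a_5 + q2*a_4 + q3*a_3 + q4*a_2 + q5*a_1 = 0, i.e. -15625/653184 + (-625/18144)*q1 + (-625/12096)*q2 + (-125/1512)*q3 + (-25/168)*q4 + (-5/14)*q5 = 0.
  ξ^7: a_7 + q1*a_6 + q2*a_5 + q3*a_4 + q4*a_3 + q5*a_2 = 0, i.e. -78125/4572288 + (-15625/653184)*q1 + (-625/18144)*q2 + (-625/12096)*q3 + (-125/1512)*q4 + (-25/168)*q5 = 0.
  ξ^8: a_8 + q1*a_7 + q2*a_6 + q3*a_5 + q4*a_4 + q5*a_3 = 0, i.e. -390625/31352832 + (-78125/4572288)*q1 + (-15625/653184)*q2 + (-625/18144)*q3 + (-625/12096)*q4 + (-125/1512)*q5 = 0.
  ξ^9: a_9 + q1*a_8 + q2*a_7 + q3*a_6 + q4*a_5 + q5*a_4 = 0, i.e. -1953125/211631616 + (-390625/31352832)*q1 + (-78125/4572288)*q2 + (-15625/653184)*q3 + (-625/18144)*q4 + (-625/12096)*q5 = 0.
Solving this linear system: q1 = -2305/1269, q2 = 5575/5076, q3 = -6500/26649, q4 = 101875/7674912, q5 = 625/2558304.
The numerator is Q*f truncated at degree 4: P0 = a_0 = -2/3; P1 = a_1 + q1*a_0 = 45505/53298; P2 = a_2 + q1*a_1 + q2*a_0 = -7075/30456; P3 = a_3 + q1*a_2 + q2*a_1 + q3*a_0 = -26875/639576; P4 = a_4 + q1*a_3 + q2*a_2 + q3*a_1 + q4*a_0 = 4293125/322346304.

The Pade approximant has numerator coefficients [-2/3, 45505/53298, -7075/30456, -26875/639576, 4293125/322346304]; denominator coefficients [1, -2305/1269, 5575/5076, -6500/26649, 101875/7674912, 625/2558304].


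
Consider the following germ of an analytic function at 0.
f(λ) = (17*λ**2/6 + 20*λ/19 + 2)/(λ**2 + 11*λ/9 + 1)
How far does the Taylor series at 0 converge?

The radius of convergence is 1.

Denominator factor (λ**2 + 11*λ/9 + 1): discriminant -203/81, complex-conjugate roots (-11/18) + ((1/18)*sqrt(203))*i and (-11/18) - ((1/18)*sqrt(203))*i; poles of order 1, moduli 1 and 1.
The radius of convergence is the smallest modulus among the singular points: 1.


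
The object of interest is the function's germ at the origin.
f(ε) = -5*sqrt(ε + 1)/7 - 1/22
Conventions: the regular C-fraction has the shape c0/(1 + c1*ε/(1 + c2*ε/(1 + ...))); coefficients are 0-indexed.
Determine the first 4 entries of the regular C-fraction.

Taylor coefficients (expand at 0): a_0 = -117/154, a_1 = -5/14, a_2 = 5/56, a_3 = -5/112.
c0 = a_0 = -117/154. Peel one level at a time: if S = 1 + c*ε/S' with S'(0) = 1, then c is the ε-coefficient of S and S' = c*ε/(S - 1).
S_1 = c0/f = 1 + (-55/117)*ε + (18535/54756)*ε^2 + ...; c1 = -55/117.
S_2 = c1*ε/(S_1 - 1) = 1 + (337/468)*ε + (-1/16)*ε^2 + ...; c2 = 337/468.
S_3 = c2*ε/(S_2 - 1) = 1 + (117/1348)*ε + ...; c3 = 117/1348.

The regular C-fraction coefficients are [-117/154, -55/117, 337/468, 117/1348].


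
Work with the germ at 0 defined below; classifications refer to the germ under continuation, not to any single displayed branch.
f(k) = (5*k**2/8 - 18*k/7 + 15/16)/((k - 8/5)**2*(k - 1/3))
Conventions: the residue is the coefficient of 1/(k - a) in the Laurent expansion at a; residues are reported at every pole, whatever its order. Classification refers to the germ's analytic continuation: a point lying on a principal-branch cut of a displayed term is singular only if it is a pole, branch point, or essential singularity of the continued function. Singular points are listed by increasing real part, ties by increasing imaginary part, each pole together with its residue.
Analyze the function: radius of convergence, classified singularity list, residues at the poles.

Radius of convergence at 0: 1/3.
At 1/3: a pole of order 1; residue 3775/40432.
At 8/5: a pole of order 2; residue 21495/40432.

Denominator factor (k - 1/3): pole of order 1 at 1/3, modulus 1/3.
Denominator factor (k - 8/5)^2: pole of order 2 at 8/5, modulus 8/5.
The radius of convergence is the smallest modulus among the singular points: 1/3.
At the order-1 pole 1/3 set g(k) = (k - (1/3))*f(k) = (5*k**2/8 - 18*k/7 + 15/16)/(k - 8/5)**2.
Simple pole: residue = g(a) at a = 1/3, which is 3775/40432.
At the order-2 pole 8/5 set g(k) = (k - (8/5))^2*f(k) = (5*k**2/8 - 18*k/7 + 15/16)/(k - 1/3).
Order-2 pole: residue = g'(a); g'(8/5) = 21495/40432, so the residue is 21495/40432.
List the singular points by increasing real part (a conjugate pair: the negative imaginary part first).


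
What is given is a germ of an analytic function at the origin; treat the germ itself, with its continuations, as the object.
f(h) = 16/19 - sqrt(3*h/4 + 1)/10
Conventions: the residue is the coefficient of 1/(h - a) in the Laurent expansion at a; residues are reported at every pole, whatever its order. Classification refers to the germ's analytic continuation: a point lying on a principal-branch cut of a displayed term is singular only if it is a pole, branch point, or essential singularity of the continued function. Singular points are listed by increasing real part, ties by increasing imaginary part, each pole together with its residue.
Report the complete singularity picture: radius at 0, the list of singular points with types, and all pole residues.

Branch term (-1/10)*sqrt(1 - h/(-4/3)): its argument vanishes at h = -4/3, a square-root branch point, modulus 4/3.
The radius of convergence is the smallest modulus among the singular points: 4/3.

Radius of convergence at 0: 4/3.
At -4/3: an algebraic (square-root) branch point.


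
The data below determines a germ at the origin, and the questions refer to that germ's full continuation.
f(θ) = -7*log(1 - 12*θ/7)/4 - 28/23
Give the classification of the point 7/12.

The point is a logarithmic branch point.

The term (-7/4)*log(1 - θ/(7/12)) has argument 1 - 7/12/(7/12) = 0 at 7/12: a logarithmic (infinitely-sheeted) branch point; the remaining terms are analytic or single-valued there.


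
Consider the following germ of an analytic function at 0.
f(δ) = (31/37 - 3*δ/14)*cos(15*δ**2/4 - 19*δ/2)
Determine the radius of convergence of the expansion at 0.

The radius of convergence is infinite.

The factor cos(15*δ**2/4 - 19*δ/2) is entire and contributes no finite singular point.
The polynomial part has no poles.
No finite singular points: the Taylor series at 0 converges everywhere.


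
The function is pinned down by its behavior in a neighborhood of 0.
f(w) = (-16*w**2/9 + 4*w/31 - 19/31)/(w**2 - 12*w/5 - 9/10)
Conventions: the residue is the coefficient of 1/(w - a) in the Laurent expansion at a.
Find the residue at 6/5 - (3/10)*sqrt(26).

The factor w**2 - 12*w/5 - 9/10 splits as (w - a)(w - a') with a = 6/5 - (3/10)*sqrt(26), a' = 6/5 + (3/10)*sqrt(26). At the order-1 pole a set g(w) = (w - a)*f(w) = [-16*w**2/9 + 4*w/31 - 19/31] / (w - a').
Simple pole: residue = g(a) at a = 6/5 - (3/10)*sqrt(26), which is -962/465 + (5563/12090)*sqrt(26).

The residue is -962/465 + (5563/12090)*sqrt(26).


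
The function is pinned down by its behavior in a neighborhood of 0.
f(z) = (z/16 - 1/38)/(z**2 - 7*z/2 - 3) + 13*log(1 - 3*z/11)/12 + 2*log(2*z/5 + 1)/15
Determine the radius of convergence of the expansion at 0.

Denominator factor (z**2 - 7*z/2 - 3): discriminant 97/4, real irrational roots 7/4 + (1/4)*sqrt(97) and 7/4 - (1/4)*sqrt(97); poles of order 1, moduli 7/4 + (1/4)*sqrt(97) and -7/4 + (1/4)*sqrt(97).
Branch term (13/12)*log(1 - z/(11/3)): its argument vanishes at z = 11/3, a logarithmic branch point, modulus 11/3.
Branch term (2/15)*log(1 - z/(-5/2)): its argument vanishes at z = -5/2, a logarithmic branch point, modulus 5/2.
The radius of convergence is the smallest modulus among the singular points: -7/4 + (1/4)*sqrt(97).

The radius of convergence is -7/4 + (1/4)*sqrt(97).


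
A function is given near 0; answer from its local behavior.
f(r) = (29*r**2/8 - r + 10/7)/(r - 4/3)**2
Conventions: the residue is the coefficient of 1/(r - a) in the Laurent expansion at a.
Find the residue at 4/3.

At the order-2 pole 4/3 set g(r) = (r - (4/3))^2*f(r) = 29*r**2/8 - r + 10/7.
Order-2 pole: residue = g'(a); g'(4/3) = 26/3, so the residue is 26/3.

The residue is 26/3.


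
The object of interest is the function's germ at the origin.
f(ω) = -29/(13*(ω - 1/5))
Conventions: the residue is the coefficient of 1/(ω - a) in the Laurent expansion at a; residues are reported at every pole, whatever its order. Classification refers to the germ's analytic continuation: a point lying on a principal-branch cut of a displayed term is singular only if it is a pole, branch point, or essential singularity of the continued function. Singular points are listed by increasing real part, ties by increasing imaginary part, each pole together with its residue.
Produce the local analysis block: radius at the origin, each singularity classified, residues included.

Radius of convergence at 0: 1/5.
At 1/5: a pole of order 1; residue -29/13.

Denominator factor (ω - 1/5): pole of order 1 at 1/5, modulus 1/5.
The radius of convergence is the smallest modulus among the singular points: 1/5.
At the order-1 pole 1/5 set g(ω) = (ω - (1/5))*f(ω) = -29/13.
Simple pole: residue = g(a) at a = 1/5, which is -29/13.


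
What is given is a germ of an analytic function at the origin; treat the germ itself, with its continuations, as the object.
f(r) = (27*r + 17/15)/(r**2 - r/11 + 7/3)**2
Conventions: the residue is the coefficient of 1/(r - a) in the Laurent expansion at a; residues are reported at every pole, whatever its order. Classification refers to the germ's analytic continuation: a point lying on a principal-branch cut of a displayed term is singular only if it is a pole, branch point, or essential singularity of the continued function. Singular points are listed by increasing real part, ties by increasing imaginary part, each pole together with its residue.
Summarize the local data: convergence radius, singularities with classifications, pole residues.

Radius of convergence at 0: (1/3)*sqrt(21).
At (1/22) - ((1/66)*sqrt(10155))*i: a pole of order 2; residue ((94259/57291125)*sqrt(10155))*i.
At (1/22) + ((1/66)*sqrt(10155))*i: a pole of order 2; residue -((94259/57291125)*sqrt(10155))*i.

Denominator factor (r**2 - r/11 + 7/3)^2: discriminant -3385/363, complex-conjugate roots (1/22) + ((1/66)*sqrt(10155))*i and (1/22) - ((1/66)*sqrt(10155))*i; poles of order 2, moduli (1/3)*sqrt(21) and (1/3)*sqrt(21).
The radius of convergence is the smallest modulus among the singular points: (1/3)*sqrt(21).
The factor r**2 - r/11 + 7/3 splits as (r - a)(r - a') with a = (1/22) - ((1/66)*sqrt(10155))*i, a' = (1/22) + ((1/66)*sqrt(10155))*i. At the order-2 pole a set g(r) = (r - a)^2*f(r) = [27*r + 17/15] / (r - a')^2.
Order-2 pole: residue = g'(a); g'((1/22) - ((1/66)*sqrt(10155))*i) = ((94259/57291125)*sqrt(10155))*i, so the residue is ((94259/57291125)*sqrt(10155))*i.
The factor r**2 - r/11 + 7/3 splits as (r - a)(r - a') with a = (1/22) + ((1/66)*sqrt(10155))*i, a' = (1/22) - ((1/66)*sqrt(10155))*i. At the order-2 pole a set g(r) = (r - a)^2*f(r) = [27*r + 17/15] / (r - a')^2.
Order-2 pole: residue = g'(a); g'((1/22) + ((1/66)*sqrt(10155))*i) = -((94259/57291125)*sqrt(10155))*i, so the residue is -((94259/57291125)*sqrt(10155))*i.
List the singular points by increasing real part (a conjugate pair: the negative imaginary part first).


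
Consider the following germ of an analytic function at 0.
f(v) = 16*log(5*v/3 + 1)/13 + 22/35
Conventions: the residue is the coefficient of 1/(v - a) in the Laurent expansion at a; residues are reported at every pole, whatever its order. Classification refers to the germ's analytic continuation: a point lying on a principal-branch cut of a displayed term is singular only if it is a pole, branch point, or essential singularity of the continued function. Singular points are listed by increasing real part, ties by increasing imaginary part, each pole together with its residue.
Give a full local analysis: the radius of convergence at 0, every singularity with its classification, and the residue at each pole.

Radius of convergence at 0: 3/5.
At -3/5: a logarithmic branch point.

Branch term (16/13)*log(1 - v/(-3/5)): its argument vanishes at v = -3/5, a logarithmic branch point, modulus 3/5.
The radius of convergence is the smallest modulus among the singular points: 3/5.


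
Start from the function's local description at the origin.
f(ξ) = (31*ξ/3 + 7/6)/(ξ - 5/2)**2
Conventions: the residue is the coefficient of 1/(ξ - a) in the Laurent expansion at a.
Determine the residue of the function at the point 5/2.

At the order-2 pole 5/2 set g(ξ) = (ξ - (5/2))^2*f(ξ) = 31*ξ/3 + 7/6.
Order-2 pole: residue = g'(a); g'(5/2) = 31/3, so the residue is 31/3.

The residue is 31/3.


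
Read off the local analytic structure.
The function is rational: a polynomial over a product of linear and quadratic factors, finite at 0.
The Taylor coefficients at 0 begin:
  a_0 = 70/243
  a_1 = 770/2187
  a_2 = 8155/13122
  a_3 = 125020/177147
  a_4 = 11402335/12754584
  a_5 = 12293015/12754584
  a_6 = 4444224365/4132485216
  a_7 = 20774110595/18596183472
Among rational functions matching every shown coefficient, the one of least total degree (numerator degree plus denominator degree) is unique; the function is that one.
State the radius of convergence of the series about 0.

No rational of total degree below 5 reproduces all 8 coefficients; solving the [0/5] Pade equations on them gives f(ψ) = -7/(5*(ψ - 3/2)*(ψ**2 + ψ/2 - 9/5)**2), whose expansion matches every shown term.
Denominator factor (ψ**2 + ψ/2 - 9/5)^2: discriminant 149/20, real irrational roots -1/4 + (1/20)*sqrt(745) and -1/4 - (1/20)*sqrt(745); poles of order 2, moduli -1/4 + (1/20)*sqrt(745) and 1/4 + (1/20)*sqrt(745).
Denominator factor (ψ - 3/2): pole of order 1 at 3/2, modulus 3/2.
The radius of convergence is the smallest modulus among the singular points: -1/4 + (1/20)*sqrt(745).

The radius of convergence is -1/4 + (1/20)*sqrt(745).


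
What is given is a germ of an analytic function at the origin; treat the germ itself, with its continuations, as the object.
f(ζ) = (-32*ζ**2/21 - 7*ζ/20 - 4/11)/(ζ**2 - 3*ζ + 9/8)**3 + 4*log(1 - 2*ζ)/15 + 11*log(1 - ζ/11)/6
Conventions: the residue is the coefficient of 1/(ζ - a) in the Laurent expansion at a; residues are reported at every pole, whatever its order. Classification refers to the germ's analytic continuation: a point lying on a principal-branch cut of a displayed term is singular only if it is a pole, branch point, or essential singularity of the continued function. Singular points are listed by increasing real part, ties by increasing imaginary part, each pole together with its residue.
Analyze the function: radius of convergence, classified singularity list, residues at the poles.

Radius of convergence at 0: 3/2 - (3/4)*sqrt(2).
At 3/2 - (3/4)*sqrt(2): a pole of order 3; residue (11537/31185)*sqrt(2).
At 1/2: a logarithmic branch point.
At 3/2 + (3/4)*sqrt(2): a pole of order 3; residue -(11537/31185)*sqrt(2).
At 11: a logarithmic branch point.


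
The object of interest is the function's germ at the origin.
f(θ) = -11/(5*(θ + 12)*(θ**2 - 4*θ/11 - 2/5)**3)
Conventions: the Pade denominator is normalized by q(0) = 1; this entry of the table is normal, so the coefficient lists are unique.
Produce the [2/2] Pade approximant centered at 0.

Taylor coefficients needed (expand at 0): a_0 = 275/96, a_1 = -9275/1152, a_2 = 5529025/152064, a_3 = -2060979275/20072448, a_4 = 855499812025/2649563136.
Write the denominator as Q(θ) = 1 + q1*θ + q2*θ^2. Requiring Q*f - P = O(θ^5) with deg P <= 2 kills the coefficients of θ^3..θ^4 in Q*f:
  θ^3: a_3 + q1*a_2 + q2*a_1 = 0, i.e. -2060979275/20072448 + (5529025/152064)*q1 + (-9275/1152)*q2 = 0.
  θ^4: a_4 + q1*a_3 + q2*a_2 = 0, i.e. 855499812025/2649563136 + (-2060979275/20072448)*q1 + (5529025/152064)*q2 = 0.
Solving this linear system: q1 = 1708861817/746665964, q2 = -44670766315/18479982609.
The numerator is Q*f truncated at degree 2: P0 = a_0 = 275/96; P1 = a_1 + q1*a_0 = -3653644375/2443634064; P2 = a_2 + q1*a_1 + q2*a_0 = 394561165375/35839966272.

The Pade approximant has numerator coefficients [275/96, -3653644375/2443634064, 394561165375/35839966272]; denominator coefficients [1, 1708861817/746665964, -44670766315/18479982609].


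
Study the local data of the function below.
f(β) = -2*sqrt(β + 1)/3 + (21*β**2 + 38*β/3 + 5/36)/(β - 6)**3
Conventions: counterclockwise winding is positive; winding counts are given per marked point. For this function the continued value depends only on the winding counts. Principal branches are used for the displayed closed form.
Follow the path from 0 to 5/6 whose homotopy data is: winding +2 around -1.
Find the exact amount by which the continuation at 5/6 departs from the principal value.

Continued minus principal equals 0.

The rational part is single-valued and drops out of the difference; each branch term changes only by its own monodromy.
(-2/3)*sqrt(1 - β/(-1)): winding +2 is even, the square root returns to the same sheet, contribution 0.
Summing the contributions at β = 5/6 gives 0.


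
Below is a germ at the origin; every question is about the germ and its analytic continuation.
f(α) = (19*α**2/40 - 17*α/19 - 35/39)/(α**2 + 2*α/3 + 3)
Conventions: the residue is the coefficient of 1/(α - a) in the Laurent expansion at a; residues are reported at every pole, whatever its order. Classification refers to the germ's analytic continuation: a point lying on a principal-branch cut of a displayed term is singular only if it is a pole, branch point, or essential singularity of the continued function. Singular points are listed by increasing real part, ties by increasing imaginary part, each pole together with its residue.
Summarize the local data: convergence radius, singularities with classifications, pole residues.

Denominator factor (α**2 + 2*α/3 + 3): discriminant -104/9, complex-conjugate roots (-1/3) + ((1/3)*sqrt(26))*i and (-1/3) - ((1/3)*sqrt(26))*i; poles of order 1, moduli sqrt(3) and sqrt(3).
The radius of convergence is the smallest modulus among the singular points: sqrt(3).
The factor α**2 + 2*α/3 + 3 splits as (α - a)(α - a') with a = (-1/3) - ((1/3)*sqrt(26))*i, a' = (-1/3) + ((1/3)*sqrt(26))*i. At the order-1 pole a set g(α) = (α - a)*f(α) = [19*α**2/40 - 17*α/19 - 35/39] / (α - a').
Simple pole: residue = g(a) at a = (-1/3) - ((1/3)*sqrt(26))*i, which is (-1381/2280) - ((34121/308256)*sqrt(26))*i.
The factor α**2 + 2*α/3 + 3 splits as (α - a)(α - a') with a = (-1/3) + ((1/3)*sqrt(26))*i, a' = (-1/3) - ((1/3)*sqrt(26))*i. At the order-1 pole a set g(α) = (α - a)*f(α) = [19*α**2/40 - 17*α/19 - 35/39] / (α - a').
Simple pole: residue = g(a) at a = (-1/3) + ((1/3)*sqrt(26))*i, which is (-1381/2280) + ((34121/308256)*sqrt(26))*i.
List the singular points by increasing real part (a conjugate pair: the negative imaginary part first).

Radius of convergence at 0: sqrt(3).
At (-1/3) - ((1/3)*sqrt(26))*i: a pole of order 1; residue (-1381/2280) - ((34121/308256)*sqrt(26))*i.
At (-1/3) + ((1/3)*sqrt(26))*i: a pole of order 1; residue (-1381/2280) + ((34121/308256)*sqrt(26))*i.


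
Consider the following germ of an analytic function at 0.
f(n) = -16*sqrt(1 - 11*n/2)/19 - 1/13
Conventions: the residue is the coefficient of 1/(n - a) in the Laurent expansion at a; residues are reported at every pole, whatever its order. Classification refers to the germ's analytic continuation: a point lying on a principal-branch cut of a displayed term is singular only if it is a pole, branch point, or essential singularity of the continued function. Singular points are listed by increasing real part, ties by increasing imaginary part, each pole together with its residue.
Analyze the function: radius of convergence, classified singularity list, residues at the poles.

Radius of convergence at 0: 2/11.
At 2/11: an algebraic (square-root) branch point.

Branch term (-16/19)*sqrt(1 - n/(2/11)): its argument vanishes at n = 2/11, a square-root branch point, modulus 2/11.
The radius of convergence is the smallest modulus among the singular points: 2/11.


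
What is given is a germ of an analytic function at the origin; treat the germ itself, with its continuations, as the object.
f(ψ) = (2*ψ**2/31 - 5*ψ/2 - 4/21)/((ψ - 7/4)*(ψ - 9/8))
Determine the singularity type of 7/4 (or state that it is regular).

The point is a pole of order 1.

The denominator factor ψ - 7/4 vanishes at 7/4 and appears to the power 1; the numerator there equals -5687/1302, nonzero, and no other factor vanishes.
Hence a pole whose order is the multiplicity, 1.


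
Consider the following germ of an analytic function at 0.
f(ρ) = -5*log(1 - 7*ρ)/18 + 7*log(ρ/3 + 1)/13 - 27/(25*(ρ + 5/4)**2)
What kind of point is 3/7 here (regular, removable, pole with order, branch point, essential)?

Denominator factors: ρ + 5/4 = 47/28 at ρ = 3/7 — none vanishes.
Branch term log(1 - ρ/(-3)): argument at 3/7 is 8/7, nonzero, so 3/7 is not its branch point (a point on a principal cut is still regular for the continued germ).
Branch term log(1 - ρ/(1/7)): argument at 3/7 is -2, nonzero, so 3/7 is not its branch point (a point on a principal cut is still regular for the continued germ).
So the germ continues analytically to 3/7.

The point is a regular point.


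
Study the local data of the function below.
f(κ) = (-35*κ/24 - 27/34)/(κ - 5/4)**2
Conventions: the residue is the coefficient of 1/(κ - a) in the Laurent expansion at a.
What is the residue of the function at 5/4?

At the order-2 pole 5/4 set g(κ) = (κ - (5/4))^2*f(κ) = -35*κ/24 - 27/34.
Order-2 pole: residue = g'(a); g'(5/4) = -35/24, so the residue is -35/24.

The residue is -35/24.


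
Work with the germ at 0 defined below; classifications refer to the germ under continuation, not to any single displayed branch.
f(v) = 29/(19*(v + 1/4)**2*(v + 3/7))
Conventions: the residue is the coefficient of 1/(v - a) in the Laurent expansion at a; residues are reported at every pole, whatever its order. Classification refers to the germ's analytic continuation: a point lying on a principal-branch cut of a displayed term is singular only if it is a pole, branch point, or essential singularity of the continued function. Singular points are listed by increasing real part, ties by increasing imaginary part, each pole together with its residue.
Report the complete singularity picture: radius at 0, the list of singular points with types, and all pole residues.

Radius of convergence at 0: 1/4.
At -3/7: a pole of order 1; residue 22736/475.
At -1/4: a pole of order 2; residue -22736/475.

Denominator factor (v + 1/4)^2: pole of order 2 at -1/4, modulus 1/4.
Denominator factor (v + 3/7): pole of order 1 at -3/7, modulus 3/7.
The radius of convergence is the smallest modulus among the singular points: 1/4.
At the order-1 pole -3/7 set g(v) = (v - (-3/7))*f(v) = 29/(19*(v + 1/4)**2).
Simple pole: residue = g(a) at a = -3/7, which is 22736/475.
At the order-2 pole -1/4 set g(v) = (v - (-1/4))^2*f(v) = 29/(19*(v + 3/7)).
Order-2 pole: residue = g'(a); g'(-1/4) = -22736/475, so the residue is -22736/475.
List the singular points by increasing real part (a conjugate pair: the negative imaginary part first).


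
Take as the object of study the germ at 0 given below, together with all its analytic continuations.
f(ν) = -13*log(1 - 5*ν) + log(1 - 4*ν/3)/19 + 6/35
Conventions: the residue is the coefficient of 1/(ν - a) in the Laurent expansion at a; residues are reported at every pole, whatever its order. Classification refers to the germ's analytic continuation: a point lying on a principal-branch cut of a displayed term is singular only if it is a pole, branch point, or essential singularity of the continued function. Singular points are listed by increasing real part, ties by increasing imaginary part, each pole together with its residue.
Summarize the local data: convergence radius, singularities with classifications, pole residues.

Radius of convergence at 0: 1/5.
At 1/5: a logarithmic branch point.
At 3/4: a logarithmic branch point.

Branch term (-13)*log(1 - ν/(1/5)): its argument vanishes at ν = 1/5, a logarithmic branch point, modulus 1/5.
Branch term (1/19)*log(1 - ν/(3/4)): its argument vanishes at ν = 3/4, a logarithmic branch point, modulus 3/4.
The radius of convergence is the smallest modulus among the singular points: 1/5.
List the singular points by increasing real part (a conjugate pair: the negative imaginary part first).
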